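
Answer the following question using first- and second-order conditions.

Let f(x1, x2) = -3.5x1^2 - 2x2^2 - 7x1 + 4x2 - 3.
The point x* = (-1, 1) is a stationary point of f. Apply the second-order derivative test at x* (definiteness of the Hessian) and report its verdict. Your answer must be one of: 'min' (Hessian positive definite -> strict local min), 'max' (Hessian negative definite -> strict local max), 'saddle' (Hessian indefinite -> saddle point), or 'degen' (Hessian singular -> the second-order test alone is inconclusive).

Compute the Hessian H = grad^2 f:
  H = [[-7, 0], [0, -4]]
Verify stationarity: grad f(x*) = H x* + g = (0, 0).
Eigenvalues of H: -7, -4.
Both eigenvalues < 0, so H is negative definite -> x* is a strict local max.

max


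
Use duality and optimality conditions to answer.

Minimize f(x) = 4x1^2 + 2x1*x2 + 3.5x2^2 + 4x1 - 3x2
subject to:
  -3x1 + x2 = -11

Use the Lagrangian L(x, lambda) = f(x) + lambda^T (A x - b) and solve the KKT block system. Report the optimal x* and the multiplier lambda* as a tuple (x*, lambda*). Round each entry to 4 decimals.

Form the Lagrangian:
  L(x, lambda) = (1/2) x^T Q x + c^T x + lambda^T (A x - b)
Stationarity (grad_x L = 0): Q x + c + A^T lambda = 0.
Primal feasibility: A x = b.

This gives the KKT block system:
  [ Q   A^T ] [ x     ]   [-c ]
  [ A    0  ] [ lambda ] = [ b ]

Solving the linear system:
  x*      = (3.1084, -1.6747)
  lambda* = (8.506)
  f(x*)   = 55.512

x* = (3.1084, -1.6747), lambda* = (8.506)


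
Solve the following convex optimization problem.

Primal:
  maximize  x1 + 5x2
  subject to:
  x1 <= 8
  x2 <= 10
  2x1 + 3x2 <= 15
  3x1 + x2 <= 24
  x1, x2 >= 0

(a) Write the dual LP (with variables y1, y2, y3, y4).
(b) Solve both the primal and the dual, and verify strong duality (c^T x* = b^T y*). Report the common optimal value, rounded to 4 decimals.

The standard primal-dual pair for 'max c^T x s.t. A x <= b, x >= 0' is:
  Dual:  min b^T y  s.t.  A^T y >= c,  y >= 0.

So the dual LP is:
  minimize  8y1 + 10y2 + 15y3 + 24y4
  subject to:
    y1 + 2y3 + 3y4 >= 1
    y2 + 3y3 + y4 >= 5
    y1, y2, y3, y4 >= 0

Solving the primal: x* = (0, 5).
  primal value c^T x* = 25.
Solving the dual: y* = (0, 0, 1.6667, 0).
  dual value b^T y* = 25.
Strong duality: c^T x* = b^T y*. Confirmed.

25


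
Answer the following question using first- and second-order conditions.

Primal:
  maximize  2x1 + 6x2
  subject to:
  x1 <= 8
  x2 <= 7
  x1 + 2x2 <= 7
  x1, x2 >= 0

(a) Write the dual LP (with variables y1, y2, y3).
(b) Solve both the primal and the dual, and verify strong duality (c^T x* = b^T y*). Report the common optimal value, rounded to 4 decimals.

The standard primal-dual pair for 'max c^T x s.t. A x <= b, x >= 0' is:
  Dual:  min b^T y  s.t.  A^T y >= c,  y >= 0.

So the dual LP is:
  minimize  8y1 + 7y2 + 7y3
  subject to:
    y1 + y3 >= 2
    y2 + 2y3 >= 6
    y1, y2, y3 >= 0

Solving the primal: x* = (0, 3.5).
  primal value c^T x* = 21.
Solving the dual: y* = (0, 0, 3).
  dual value b^T y* = 21.
Strong duality: c^T x* = b^T y*. Confirmed.

21


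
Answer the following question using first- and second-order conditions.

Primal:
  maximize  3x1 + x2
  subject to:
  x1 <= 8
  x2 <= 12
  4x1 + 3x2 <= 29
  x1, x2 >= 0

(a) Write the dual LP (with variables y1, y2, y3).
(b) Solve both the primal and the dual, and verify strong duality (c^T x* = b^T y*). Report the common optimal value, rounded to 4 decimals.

The standard primal-dual pair for 'max c^T x s.t. A x <= b, x >= 0' is:
  Dual:  min b^T y  s.t.  A^T y >= c,  y >= 0.

So the dual LP is:
  minimize  8y1 + 12y2 + 29y3
  subject to:
    y1 + 4y3 >= 3
    y2 + 3y3 >= 1
    y1, y2, y3 >= 0

Solving the primal: x* = (7.25, 0).
  primal value c^T x* = 21.75.
Solving the dual: y* = (0, 0, 0.75).
  dual value b^T y* = 21.75.
Strong duality: c^T x* = b^T y*. Confirmed.

21.75


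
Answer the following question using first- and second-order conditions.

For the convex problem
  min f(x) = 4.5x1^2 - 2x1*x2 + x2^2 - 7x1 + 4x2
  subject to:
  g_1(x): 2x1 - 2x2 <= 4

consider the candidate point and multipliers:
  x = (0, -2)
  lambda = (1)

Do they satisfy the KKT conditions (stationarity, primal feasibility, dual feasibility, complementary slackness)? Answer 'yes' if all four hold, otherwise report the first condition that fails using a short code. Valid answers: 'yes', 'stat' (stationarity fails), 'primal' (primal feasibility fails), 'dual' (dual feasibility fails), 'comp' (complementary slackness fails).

Gradient of f: grad f(x) = Q x + c = (-3, 0)
Constraint values g_i(x) = a_i^T x - b_i:
  g_1((0, -2)) = 0
Stationarity residual: grad f(x) + sum_i lambda_i a_i = (-1, -2)
  -> stationarity FAILS
Primal feasibility (all g_i <= 0): OK
Dual feasibility (all lambda_i >= 0): OK
Complementary slackness (lambda_i * g_i(x) = 0 for all i): OK

Verdict: the first failing condition is stationarity -> stat.

stat


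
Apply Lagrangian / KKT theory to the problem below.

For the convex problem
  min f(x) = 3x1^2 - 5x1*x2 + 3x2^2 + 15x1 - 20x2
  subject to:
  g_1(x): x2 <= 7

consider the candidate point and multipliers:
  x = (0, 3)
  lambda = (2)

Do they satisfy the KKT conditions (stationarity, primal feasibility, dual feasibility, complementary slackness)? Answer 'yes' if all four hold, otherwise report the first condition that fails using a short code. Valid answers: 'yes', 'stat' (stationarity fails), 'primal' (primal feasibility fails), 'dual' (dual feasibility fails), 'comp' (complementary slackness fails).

Gradient of f: grad f(x) = Q x + c = (0, -2)
Constraint values g_i(x) = a_i^T x - b_i:
  g_1((0, 3)) = -4
Stationarity residual: grad f(x) + sum_i lambda_i a_i = (0, 0)
  -> stationarity OK
Primal feasibility (all g_i <= 0): OK
Dual feasibility (all lambda_i >= 0): OK
Complementary slackness (lambda_i * g_i(x) = 0 for all i): FAILS

Verdict: the first failing condition is complementary_slackness -> comp.

comp


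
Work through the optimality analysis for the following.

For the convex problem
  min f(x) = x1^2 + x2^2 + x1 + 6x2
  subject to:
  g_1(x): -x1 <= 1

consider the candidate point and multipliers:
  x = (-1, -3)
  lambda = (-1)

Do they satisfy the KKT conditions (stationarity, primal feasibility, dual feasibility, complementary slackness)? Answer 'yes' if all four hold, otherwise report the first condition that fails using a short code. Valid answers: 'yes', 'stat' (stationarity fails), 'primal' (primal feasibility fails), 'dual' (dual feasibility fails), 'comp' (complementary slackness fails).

Gradient of f: grad f(x) = Q x + c = (-1, 0)
Constraint values g_i(x) = a_i^T x - b_i:
  g_1((-1, -3)) = 0
Stationarity residual: grad f(x) + sum_i lambda_i a_i = (0, 0)
  -> stationarity OK
Primal feasibility (all g_i <= 0): OK
Dual feasibility (all lambda_i >= 0): FAILS
Complementary slackness (lambda_i * g_i(x) = 0 for all i): OK

Verdict: the first failing condition is dual_feasibility -> dual.

dual


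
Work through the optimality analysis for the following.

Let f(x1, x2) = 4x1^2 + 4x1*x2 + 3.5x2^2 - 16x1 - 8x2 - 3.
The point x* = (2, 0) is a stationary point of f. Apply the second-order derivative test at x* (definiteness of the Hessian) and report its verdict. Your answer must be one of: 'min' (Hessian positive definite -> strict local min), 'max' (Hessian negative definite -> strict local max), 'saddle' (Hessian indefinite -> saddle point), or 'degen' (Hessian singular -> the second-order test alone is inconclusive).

Compute the Hessian H = grad^2 f:
  H = [[8, 4], [4, 7]]
Verify stationarity: grad f(x*) = H x* + g = (0, 0).
Eigenvalues of H: 3.4689, 11.5311.
Both eigenvalues > 0, so H is positive definite -> x* is a strict local min.

min


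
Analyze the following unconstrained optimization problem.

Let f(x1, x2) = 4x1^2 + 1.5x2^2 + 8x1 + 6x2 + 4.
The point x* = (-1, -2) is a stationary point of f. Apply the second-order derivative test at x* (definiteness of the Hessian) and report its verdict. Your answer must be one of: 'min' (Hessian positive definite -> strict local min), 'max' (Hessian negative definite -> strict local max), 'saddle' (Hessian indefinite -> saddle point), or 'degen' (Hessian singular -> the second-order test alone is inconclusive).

Compute the Hessian H = grad^2 f:
  H = [[8, 0], [0, 3]]
Verify stationarity: grad f(x*) = H x* + g = (0, 0).
Eigenvalues of H: 3, 8.
Both eigenvalues > 0, so H is positive definite -> x* is a strict local min.

min


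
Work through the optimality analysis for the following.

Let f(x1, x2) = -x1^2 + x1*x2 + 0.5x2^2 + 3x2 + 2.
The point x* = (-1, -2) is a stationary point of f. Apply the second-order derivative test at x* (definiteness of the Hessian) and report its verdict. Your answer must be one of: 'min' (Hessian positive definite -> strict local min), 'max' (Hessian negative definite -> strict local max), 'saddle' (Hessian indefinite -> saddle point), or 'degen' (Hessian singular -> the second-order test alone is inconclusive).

Compute the Hessian H = grad^2 f:
  H = [[-2, 1], [1, 1]]
Verify stationarity: grad f(x*) = H x* + g = (0, 0).
Eigenvalues of H: -2.3028, 1.3028.
Eigenvalues have mixed signs, so H is indefinite -> x* is a saddle point.

saddle


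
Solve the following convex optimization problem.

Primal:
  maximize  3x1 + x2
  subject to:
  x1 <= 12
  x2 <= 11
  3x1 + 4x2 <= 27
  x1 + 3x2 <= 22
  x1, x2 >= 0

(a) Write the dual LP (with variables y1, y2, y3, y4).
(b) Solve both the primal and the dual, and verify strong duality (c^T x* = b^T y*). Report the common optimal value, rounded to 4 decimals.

The standard primal-dual pair for 'max c^T x s.t. A x <= b, x >= 0' is:
  Dual:  min b^T y  s.t.  A^T y >= c,  y >= 0.

So the dual LP is:
  minimize  12y1 + 11y2 + 27y3 + 22y4
  subject to:
    y1 + 3y3 + y4 >= 3
    y2 + 4y3 + 3y4 >= 1
    y1, y2, y3, y4 >= 0

Solving the primal: x* = (9, 0).
  primal value c^T x* = 27.
Solving the dual: y* = (0, 0, 1, 0).
  dual value b^T y* = 27.
Strong duality: c^T x* = b^T y*. Confirmed.

27


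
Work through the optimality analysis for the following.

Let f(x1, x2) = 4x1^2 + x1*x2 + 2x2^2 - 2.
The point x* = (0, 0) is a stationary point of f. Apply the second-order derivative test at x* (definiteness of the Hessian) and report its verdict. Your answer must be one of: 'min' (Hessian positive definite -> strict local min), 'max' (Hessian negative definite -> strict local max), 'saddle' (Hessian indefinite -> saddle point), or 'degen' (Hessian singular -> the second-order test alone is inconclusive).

Compute the Hessian H = grad^2 f:
  H = [[8, 1], [1, 4]]
Verify stationarity: grad f(x*) = H x* + g = (0, 0).
Eigenvalues of H: 3.7639, 8.2361.
Both eigenvalues > 0, so H is positive definite -> x* is a strict local min.

min


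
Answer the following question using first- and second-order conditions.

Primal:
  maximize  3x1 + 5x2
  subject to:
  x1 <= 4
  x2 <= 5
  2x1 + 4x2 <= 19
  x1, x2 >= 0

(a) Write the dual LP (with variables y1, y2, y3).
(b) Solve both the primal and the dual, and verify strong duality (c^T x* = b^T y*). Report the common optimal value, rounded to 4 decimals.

The standard primal-dual pair for 'max c^T x s.t. A x <= b, x >= 0' is:
  Dual:  min b^T y  s.t.  A^T y >= c,  y >= 0.

So the dual LP is:
  minimize  4y1 + 5y2 + 19y3
  subject to:
    y1 + 2y3 >= 3
    y2 + 4y3 >= 5
    y1, y2, y3 >= 0

Solving the primal: x* = (4, 2.75).
  primal value c^T x* = 25.75.
Solving the dual: y* = (0.5, 0, 1.25).
  dual value b^T y* = 25.75.
Strong duality: c^T x* = b^T y*. Confirmed.

25.75


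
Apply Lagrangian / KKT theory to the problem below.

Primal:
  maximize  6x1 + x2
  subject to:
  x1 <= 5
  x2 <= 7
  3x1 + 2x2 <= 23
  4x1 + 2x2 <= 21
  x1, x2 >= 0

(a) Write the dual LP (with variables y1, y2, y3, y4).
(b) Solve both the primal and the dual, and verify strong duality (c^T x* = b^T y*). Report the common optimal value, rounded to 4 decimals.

The standard primal-dual pair for 'max c^T x s.t. A x <= b, x >= 0' is:
  Dual:  min b^T y  s.t.  A^T y >= c,  y >= 0.

So the dual LP is:
  minimize  5y1 + 7y2 + 23y3 + 21y4
  subject to:
    y1 + 3y3 + 4y4 >= 6
    y2 + 2y3 + 2y4 >= 1
    y1, y2, y3, y4 >= 0

Solving the primal: x* = (5, 0.5).
  primal value c^T x* = 30.5.
Solving the dual: y* = (4, 0, 0, 0.5).
  dual value b^T y* = 30.5.
Strong duality: c^T x* = b^T y*. Confirmed.

30.5


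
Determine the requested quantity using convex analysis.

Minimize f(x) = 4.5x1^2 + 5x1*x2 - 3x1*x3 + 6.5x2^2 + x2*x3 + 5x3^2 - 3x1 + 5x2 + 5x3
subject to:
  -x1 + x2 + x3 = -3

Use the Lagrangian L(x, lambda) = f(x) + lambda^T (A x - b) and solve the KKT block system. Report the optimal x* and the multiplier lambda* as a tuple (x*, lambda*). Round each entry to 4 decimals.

Form the Lagrangian:
  L(x, lambda) = (1/2) x^T Q x + c^T x + lambda^T (A x - b)
Stationarity (grad_x L = 0): Q x + c + A^T lambda = 0.
Primal feasibility: A x = b.

This gives the KKT block system:
  [ Q   A^T ] [ x     ]   [-c ]
  [ A    0  ] [ lambda ] = [ b ]

Solving the linear system:
  x*      = (1.3676, -1.2206, -0.4118)
  lambda* = (4.4412)
  f(x*)   = 0.5294

x* = (1.3676, -1.2206, -0.4118), lambda* = (4.4412)


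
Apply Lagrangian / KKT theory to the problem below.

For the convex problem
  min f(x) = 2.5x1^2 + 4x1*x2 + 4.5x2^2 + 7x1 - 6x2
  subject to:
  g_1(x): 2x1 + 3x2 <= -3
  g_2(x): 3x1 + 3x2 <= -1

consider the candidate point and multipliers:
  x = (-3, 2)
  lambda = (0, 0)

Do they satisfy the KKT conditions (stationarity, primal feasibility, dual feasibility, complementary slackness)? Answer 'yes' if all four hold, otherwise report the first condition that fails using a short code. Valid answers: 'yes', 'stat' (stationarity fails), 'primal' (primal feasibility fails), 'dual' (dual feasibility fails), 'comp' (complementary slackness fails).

Gradient of f: grad f(x) = Q x + c = (0, 0)
Constraint values g_i(x) = a_i^T x - b_i:
  g_1((-3, 2)) = 3
  g_2((-3, 2)) = -2
Stationarity residual: grad f(x) + sum_i lambda_i a_i = (0, 0)
  -> stationarity OK
Primal feasibility (all g_i <= 0): FAILS
Dual feasibility (all lambda_i >= 0): OK
Complementary slackness (lambda_i * g_i(x) = 0 for all i): OK

Verdict: the first failing condition is primal_feasibility -> primal.

primal


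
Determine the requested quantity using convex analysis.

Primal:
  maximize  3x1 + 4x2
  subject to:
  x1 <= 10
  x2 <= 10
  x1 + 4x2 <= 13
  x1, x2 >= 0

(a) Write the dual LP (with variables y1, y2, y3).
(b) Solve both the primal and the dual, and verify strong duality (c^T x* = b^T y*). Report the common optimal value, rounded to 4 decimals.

The standard primal-dual pair for 'max c^T x s.t. A x <= b, x >= 0' is:
  Dual:  min b^T y  s.t.  A^T y >= c,  y >= 0.

So the dual LP is:
  minimize  10y1 + 10y2 + 13y3
  subject to:
    y1 + y3 >= 3
    y2 + 4y3 >= 4
    y1, y2, y3 >= 0

Solving the primal: x* = (10, 0.75).
  primal value c^T x* = 33.
Solving the dual: y* = (2, 0, 1).
  dual value b^T y* = 33.
Strong duality: c^T x* = b^T y*. Confirmed.

33


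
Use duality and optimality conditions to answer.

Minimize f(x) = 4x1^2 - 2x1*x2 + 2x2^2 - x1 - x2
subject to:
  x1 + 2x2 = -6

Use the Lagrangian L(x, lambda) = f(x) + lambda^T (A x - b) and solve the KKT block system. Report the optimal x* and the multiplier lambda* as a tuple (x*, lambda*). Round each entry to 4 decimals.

Form the Lagrangian:
  L(x, lambda) = (1/2) x^T Q x + c^T x + lambda^T (A x - b)
Stationarity (grad_x L = 0): Q x + c + A^T lambda = 0.
Primal feasibility: A x = b.

This gives the KKT block system:
  [ Q   A^T ] [ x     ]   [-c ]
  [ A    0  ] [ lambda ] = [ b ]

Solving the linear system:
  x*      = (-1.0455, -2.4773)
  lambda* = (4.4091)
  f(x*)   = 14.9886

x* = (-1.0455, -2.4773), lambda* = (4.4091)


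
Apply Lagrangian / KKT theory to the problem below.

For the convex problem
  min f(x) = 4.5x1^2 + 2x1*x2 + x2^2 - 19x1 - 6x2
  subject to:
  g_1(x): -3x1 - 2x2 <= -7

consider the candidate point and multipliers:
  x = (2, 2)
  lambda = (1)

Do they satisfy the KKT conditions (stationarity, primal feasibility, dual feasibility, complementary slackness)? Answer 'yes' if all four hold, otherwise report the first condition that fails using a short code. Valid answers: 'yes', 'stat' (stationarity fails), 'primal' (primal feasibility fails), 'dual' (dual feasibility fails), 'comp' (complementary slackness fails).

Gradient of f: grad f(x) = Q x + c = (3, 2)
Constraint values g_i(x) = a_i^T x - b_i:
  g_1((2, 2)) = -3
Stationarity residual: grad f(x) + sum_i lambda_i a_i = (0, 0)
  -> stationarity OK
Primal feasibility (all g_i <= 0): OK
Dual feasibility (all lambda_i >= 0): OK
Complementary slackness (lambda_i * g_i(x) = 0 for all i): FAILS

Verdict: the first failing condition is complementary_slackness -> comp.

comp


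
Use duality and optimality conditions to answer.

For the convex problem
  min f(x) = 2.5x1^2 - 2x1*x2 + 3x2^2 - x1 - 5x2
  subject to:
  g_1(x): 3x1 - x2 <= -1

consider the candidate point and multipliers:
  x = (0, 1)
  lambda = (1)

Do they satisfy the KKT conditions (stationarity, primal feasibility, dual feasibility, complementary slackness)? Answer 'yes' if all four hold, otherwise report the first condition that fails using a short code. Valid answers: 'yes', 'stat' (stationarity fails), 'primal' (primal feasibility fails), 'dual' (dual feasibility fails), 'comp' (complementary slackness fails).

Gradient of f: grad f(x) = Q x + c = (-3, 1)
Constraint values g_i(x) = a_i^T x - b_i:
  g_1((0, 1)) = 0
Stationarity residual: grad f(x) + sum_i lambda_i a_i = (0, 0)
  -> stationarity OK
Primal feasibility (all g_i <= 0): OK
Dual feasibility (all lambda_i >= 0): OK
Complementary slackness (lambda_i * g_i(x) = 0 for all i): OK

Verdict: yes, KKT holds.

yes


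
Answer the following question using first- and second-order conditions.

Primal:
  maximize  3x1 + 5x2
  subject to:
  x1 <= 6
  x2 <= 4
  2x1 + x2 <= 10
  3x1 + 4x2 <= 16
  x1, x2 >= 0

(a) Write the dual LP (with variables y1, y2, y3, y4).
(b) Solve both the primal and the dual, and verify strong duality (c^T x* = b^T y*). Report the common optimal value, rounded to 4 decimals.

The standard primal-dual pair for 'max c^T x s.t. A x <= b, x >= 0' is:
  Dual:  min b^T y  s.t.  A^T y >= c,  y >= 0.

So the dual LP is:
  minimize  6y1 + 4y2 + 10y3 + 16y4
  subject to:
    y1 + 2y3 + 3y4 >= 3
    y2 + y3 + 4y4 >= 5
    y1, y2, y3, y4 >= 0

Solving the primal: x* = (0, 4).
  primal value c^T x* = 20.
Solving the dual: y* = (0, 1, 0, 1).
  dual value b^T y* = 20.
Strong duality: c^T x* = b^T y*. Confirmed.

20


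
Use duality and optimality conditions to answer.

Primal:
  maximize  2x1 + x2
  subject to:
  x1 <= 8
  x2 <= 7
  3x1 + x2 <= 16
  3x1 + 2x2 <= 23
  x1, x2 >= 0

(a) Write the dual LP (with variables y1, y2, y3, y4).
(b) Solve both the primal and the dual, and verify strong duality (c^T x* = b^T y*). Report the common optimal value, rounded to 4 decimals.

The standard primal-dual pair for 'max c^T x s.t. A x <= b, x >= 0' is:
  Dual:  min b^T y  s.t.  A^T y >= c,  y >= 0.

So the dual LP is:
  minimize  8y1 + 7y2 + 16y3 + 23y4
  subject to:
    y1 + 3y3 + 3y4 >= 2
    y2 + y3 + 2y4 >= 1
    y1, y2, y3, y4 >= 0

Solving the primal: x* = (3, 7).
  primal value c^T x* = 13.
Solving the dual: y* = (0, 0.3333, 0.6667, 0).
  dual value b^T y* = 13.
Strong duality: c^T x* = b^T y*. Confirmed.

13


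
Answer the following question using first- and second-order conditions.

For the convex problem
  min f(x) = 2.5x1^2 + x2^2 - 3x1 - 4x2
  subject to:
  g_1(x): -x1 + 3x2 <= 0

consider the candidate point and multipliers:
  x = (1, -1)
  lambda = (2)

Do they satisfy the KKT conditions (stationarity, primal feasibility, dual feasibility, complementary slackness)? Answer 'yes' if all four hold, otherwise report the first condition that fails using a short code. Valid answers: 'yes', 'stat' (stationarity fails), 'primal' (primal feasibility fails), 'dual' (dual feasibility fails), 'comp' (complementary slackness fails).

Gradient of f: grad f(x) = Q x + c = (2, -6)
Constraint values g_i(x) = a_i^T x - b_i:
  g_1((1, -1)) = -4
Stationarity residual: grad f(x) + sum_i lambda_i a_i = (0, 0)
  -> stationarity OK
Primal feasibility (all g_i <= 0): OK
Dual feasibility (all lambda_i >= 0): OK
Complementary slackness (lambda_i * g_i(x) = 0 for all i): FAILS

Verdict: the first failing condition is complementary_slackness -> comp.

comp


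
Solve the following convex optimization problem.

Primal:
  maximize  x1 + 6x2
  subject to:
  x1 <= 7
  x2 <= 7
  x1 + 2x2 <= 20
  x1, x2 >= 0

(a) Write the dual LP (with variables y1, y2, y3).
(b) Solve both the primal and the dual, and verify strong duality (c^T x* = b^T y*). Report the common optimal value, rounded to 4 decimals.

The standard primal-dual pair for 'max c^T x s.t. A x <= b, x >= 0' is:
  Dual:  min b^T y  s.t.  A^T y >= c,  y >= 0.

So the dual LP is:
  minimize  7y1 + 7y2 + 20y3
  subject to:
    y1 + y3 >= 1
    y2 + 2y3 >= 6
    y1, y2, y3 >= 0

Solving the primal: x* = (6, 7).
  primal value c^T x* = 48.
Solving the dual: y* = (0, 4, 1).
  dual value b^T y* = 48.
Strong duality: c^T x* = b^T y*. Confirmed.

48


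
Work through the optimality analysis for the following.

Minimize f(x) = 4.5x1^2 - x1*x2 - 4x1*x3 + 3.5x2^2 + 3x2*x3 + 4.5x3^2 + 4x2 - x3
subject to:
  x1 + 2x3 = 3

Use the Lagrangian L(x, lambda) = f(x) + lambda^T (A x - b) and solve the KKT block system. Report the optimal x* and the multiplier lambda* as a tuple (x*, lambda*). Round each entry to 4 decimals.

Form the Lagrangian:
  L(x, lambda) = (1/2) x^T Q x + c^T x + lambda^T (A x - b)
Stationarity (grad_x L = 0): Q x + c + A^T lambda = 0.
Primal feasibility: A x = b.

This gives the KKT block system:
  [ Q   A^T ] [ x     ]   [-c ]
  [ A    0  ] [ lambda ] = [ b ]

Solving the linear system:
  x*      = (0.6418, -0.9851, 1.1791)
  lambda* = (-2.0448)
  f(x*)   = 0.5075

x* = (0.6418, -0.9851, 1.1791), lambda* = (-2.0448)


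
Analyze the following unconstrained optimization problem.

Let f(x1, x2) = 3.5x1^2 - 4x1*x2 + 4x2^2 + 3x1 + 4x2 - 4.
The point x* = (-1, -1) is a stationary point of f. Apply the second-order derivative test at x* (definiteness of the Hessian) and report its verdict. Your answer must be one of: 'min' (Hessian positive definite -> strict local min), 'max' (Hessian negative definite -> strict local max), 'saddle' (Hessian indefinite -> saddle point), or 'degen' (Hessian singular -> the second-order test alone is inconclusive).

Compute the Hessian H = grad^2 f:
  H = [[7, -4], [-4, 8]]
Verify stationarity: grad f(x*) = H x* + g = (0, 0).
Eigenvalues of H: 3.4689, 11.5311.
Both eigenvalues > 0, so H is positive definite -> x* is a strict local min.

min


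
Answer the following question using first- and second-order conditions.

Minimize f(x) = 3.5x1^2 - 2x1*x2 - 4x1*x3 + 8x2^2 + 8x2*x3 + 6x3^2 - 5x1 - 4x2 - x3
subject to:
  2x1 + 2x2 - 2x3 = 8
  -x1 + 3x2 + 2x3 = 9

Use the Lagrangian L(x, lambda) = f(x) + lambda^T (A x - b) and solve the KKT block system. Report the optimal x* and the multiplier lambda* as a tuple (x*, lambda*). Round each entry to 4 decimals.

Form the Lagrangian:
  L(x, lambda) = (1/2) x^T Q x + c^T x + lambda^T (A x - b)
Stationarity (grad_x L = 0): Q x + c + A^T lambda = 0.
Primal feasibility: A x = b.

This gives the KKT block system:
  [ Q   A^T ] [ x     ]   [-c ]
  [ A    0  ] [ lambda ] = [ b ]

Solving the linear system:
  x*      = (0.4637, 3.3073, -0.2291)
  lambda* = (-2.9749, -13.4022)
  f(x*)   = 64.5503

x* = (0.4637, 3.3073, -0.2291), lambda* = (-2.9749, -13.4022)


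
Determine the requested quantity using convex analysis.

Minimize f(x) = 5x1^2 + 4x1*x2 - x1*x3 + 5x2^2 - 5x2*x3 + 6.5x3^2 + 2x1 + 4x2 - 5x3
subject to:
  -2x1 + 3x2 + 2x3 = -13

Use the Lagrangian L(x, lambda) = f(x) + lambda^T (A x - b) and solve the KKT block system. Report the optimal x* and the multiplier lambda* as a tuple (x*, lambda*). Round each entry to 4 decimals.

Form the Lagrangian:
  L(x, lambda) = (1/2) x^T Q x + c^T x + lambda^T (A x - b)
Stationarity (grad_x L = 0): Q x + c + A^T lambda = 0.
Primal feasibility: A x = b.

This gives the KKT block system:
  [ Q   A^T ] [ x     ]   [-c ]
  [ A    0  ] [ lambda ] = [ b ]

Solving the linear system:
  x*      = (1.4777, -2.6299, -1.0774)
  lambda* = (3.6672)
  f(x*)   = 22.7482

x* = (1.4777, -2.6299, -1.0774), lambda* = (3.6672)


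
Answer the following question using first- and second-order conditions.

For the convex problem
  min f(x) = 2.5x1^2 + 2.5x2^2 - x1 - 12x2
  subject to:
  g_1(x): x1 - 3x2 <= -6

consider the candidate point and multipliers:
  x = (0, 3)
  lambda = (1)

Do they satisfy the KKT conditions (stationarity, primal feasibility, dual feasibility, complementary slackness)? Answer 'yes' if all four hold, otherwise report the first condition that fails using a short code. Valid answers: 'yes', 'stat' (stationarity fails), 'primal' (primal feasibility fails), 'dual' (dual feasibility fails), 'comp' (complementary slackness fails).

Gradient of f: grad f(x) = Q x + c = (-1, 3)
Constraint values g_i(x) = a_i^T x - b_i:
  g_1((0, 3)) = -3
Stationarity residual: grad f(x) + sum_i lambda_i a_i = (0, 0)
  -> stationarity OK
Primal feasibility (all g_i <= 0): OK
Dual feasibility (all lambda_i >= 0): OK
Complementary slackness (lambda_i * g_i(x) = 0 for all i): FAILS

Verdict: the first failing condition is complementary_slackness -> comp.

comp


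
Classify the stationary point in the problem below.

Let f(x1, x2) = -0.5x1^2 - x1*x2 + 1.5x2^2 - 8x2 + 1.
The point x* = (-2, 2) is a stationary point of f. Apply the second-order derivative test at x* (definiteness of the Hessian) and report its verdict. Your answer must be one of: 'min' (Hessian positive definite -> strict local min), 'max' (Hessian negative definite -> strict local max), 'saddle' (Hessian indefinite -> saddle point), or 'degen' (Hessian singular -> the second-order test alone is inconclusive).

Compute the Hessian H = grad^2 f:
  H = [[-1, -1], [-1, 3]]
Verify stationarity: grad f(x*) = H x* + g = (0, 0).
Eigenvalues of H: -1.2361, 3.2361.
Eigenvalues have mixed signs, so H is indefinite -> x* is a saddle point.

saddle


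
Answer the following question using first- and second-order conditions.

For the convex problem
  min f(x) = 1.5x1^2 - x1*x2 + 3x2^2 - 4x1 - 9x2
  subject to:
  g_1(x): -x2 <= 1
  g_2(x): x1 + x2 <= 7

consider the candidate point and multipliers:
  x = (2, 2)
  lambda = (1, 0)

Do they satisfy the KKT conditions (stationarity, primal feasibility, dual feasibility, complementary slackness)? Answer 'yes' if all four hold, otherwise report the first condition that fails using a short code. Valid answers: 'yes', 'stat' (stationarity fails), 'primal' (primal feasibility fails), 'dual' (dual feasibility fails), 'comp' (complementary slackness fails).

Gradient of f: grad f(x) = Q x + c = (0, 1)
Constraint values g_i(x) = a_i^T x - b_i:
  g_1((2, 2)) = -3
  g_2((2, 2)) = -3
Stationarity residual: grad f(x) + sum_i lambda_i a_i = (0, 0)
  -> stationarity OK
Primal feasibility (all g_i <= 0): OK
Dual feasibility (all lambda_i >= 0): OK
Complementary slackness (lambda_i * g_i(x) = 0 for all i): FAILS

Verdict: the first failing condition is complementary_slackness -> comp.

comp


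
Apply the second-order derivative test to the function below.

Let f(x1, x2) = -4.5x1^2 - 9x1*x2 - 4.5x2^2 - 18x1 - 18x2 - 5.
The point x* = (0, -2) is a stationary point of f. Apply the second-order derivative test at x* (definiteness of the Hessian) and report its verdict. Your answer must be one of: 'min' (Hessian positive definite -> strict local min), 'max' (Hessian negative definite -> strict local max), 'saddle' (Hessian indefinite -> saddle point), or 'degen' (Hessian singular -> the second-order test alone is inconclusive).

Compute the Hessian H = grad^2 f:
  H = [[-9, -9], [-9, -9]]
Verify stationarity: grad f(x*) = H x* + g = (0, 0).
Eigenvalues of H: -18, 0.
H has a zero eigenvalue (singular; negative semidefinite but not definite), so H is neither positive definite, negative definite, nor indefinite. The second-order test alone is inconclusive -> degen.
(Indeed, f is constant along the null direction of H through x*, so x* is not a strict local extremum.)

degen


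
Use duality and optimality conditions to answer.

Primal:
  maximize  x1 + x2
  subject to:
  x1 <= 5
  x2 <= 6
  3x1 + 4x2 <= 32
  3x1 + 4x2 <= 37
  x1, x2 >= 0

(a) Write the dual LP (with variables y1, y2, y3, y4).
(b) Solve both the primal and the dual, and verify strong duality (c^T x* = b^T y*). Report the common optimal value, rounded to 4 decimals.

The standard primal-dual pair for 'max c^T x s.t. A x <= b, x >= 0' is:
  Dual:  min b^T y  s.t.  A^T y >= c,  y >= 0.

So the dual LP is:
  minimize  5y1 + 6y2 + 32y3 + 37y4
  subject to:
    y1 + 3y3 + 3y4 >= 1
    y2 + 4y3 + 4y4 >= 1
    y1, y2, y3, y4 >= 0

Solving the primal: x* = (5, 4.25).
  primal value c^T x* = 9.25.
Solving the dual: y* = (0.25, 0, 0.25, 0).
  dual value b^T y* = 9.25.
Strong duality: c^T x* = b^T y*. Confirmed.

9.25


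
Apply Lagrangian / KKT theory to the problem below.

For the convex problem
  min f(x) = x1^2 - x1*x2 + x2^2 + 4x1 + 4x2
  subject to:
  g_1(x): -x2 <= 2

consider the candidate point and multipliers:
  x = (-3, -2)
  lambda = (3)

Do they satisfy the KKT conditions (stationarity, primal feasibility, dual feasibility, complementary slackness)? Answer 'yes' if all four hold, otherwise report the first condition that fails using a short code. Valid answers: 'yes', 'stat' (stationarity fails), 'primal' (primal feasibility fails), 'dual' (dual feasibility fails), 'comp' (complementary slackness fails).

Gradient of f: grad f(x) = Q x + c = (0, 3)
Constraint values g_i(x) = a_i^T x - b_i:
  g_1((-3, -2)) = 0
Stationarity residual: grad f(x) + sum_i lambda_i a_i = (0, 0)
  -> stationarity OK
Primal feasibility (all g_i <= 0): OK
Dual feasibility (all lambda_i >= 0): OK
Complementary slackness (lambda_i * g_i(x) = 0 for all i): OK

Verdict: yes, KKT holds.

yes


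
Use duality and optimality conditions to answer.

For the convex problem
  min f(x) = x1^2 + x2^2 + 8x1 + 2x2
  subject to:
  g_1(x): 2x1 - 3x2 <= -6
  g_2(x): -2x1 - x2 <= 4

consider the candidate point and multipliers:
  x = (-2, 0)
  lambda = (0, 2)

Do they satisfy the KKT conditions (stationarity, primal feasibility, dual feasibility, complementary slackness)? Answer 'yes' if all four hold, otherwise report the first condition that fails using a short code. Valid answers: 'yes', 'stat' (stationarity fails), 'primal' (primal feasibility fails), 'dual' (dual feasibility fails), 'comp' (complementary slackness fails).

Gradient of f: grad f(x) = Q x + c = (4, 2)
Constraint values g_i(x) = a_i^T x - b_i:
  g_1((-2, 0)) = 2
  g_2((-2, 0)) = 0
Stationarity residual: grad f(x) + sum_i lambda_i a_i = (0, 0)
  -> stationarity OK
Primal feasibility (all g_i <= 0): FAILS
Dual feasibility (all lambda_i >= 0): OK
Complementary slackness (lambda_i * g_i(x) = 0 for all i): OK

Verdict: the first failing condition is primal_feasibility -> primal.

primal


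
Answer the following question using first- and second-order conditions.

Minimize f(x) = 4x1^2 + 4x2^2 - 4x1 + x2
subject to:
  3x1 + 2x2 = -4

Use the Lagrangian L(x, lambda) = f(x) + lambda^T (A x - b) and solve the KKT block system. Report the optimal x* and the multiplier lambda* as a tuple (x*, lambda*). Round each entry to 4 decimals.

Form the Lagrangian:
  L(x, lambda) = (1/2) x^T Q x + c^T x + lambda^T (A x - b)
Stationarity (grad_x L = 0): Q x + c + A^T lambda = 0.
Primal feasibility: A x = b.

This gives the KKT block system:
  [ Q   A^T ] [ x     ]   [-c ]
  [ A    0  ] [ lambda ] = [ b ]

Solving the linear system:
  x*      = (-0.7115, -0.9327)
  lambda* = (3.2308)
  f(x*)   = 7.4183

x* = (-0.7115, -0.9327), lambda* = (3.2308)


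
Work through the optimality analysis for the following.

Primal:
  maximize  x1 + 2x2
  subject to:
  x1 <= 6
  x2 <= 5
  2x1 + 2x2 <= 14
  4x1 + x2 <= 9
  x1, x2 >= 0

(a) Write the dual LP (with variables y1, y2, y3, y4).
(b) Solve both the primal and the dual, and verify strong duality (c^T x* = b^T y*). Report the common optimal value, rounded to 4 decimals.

The standard primal-dual pair for 'max c^T x s.t. A x <= b, x >= 0' is:
  Dual:  min b^T y  s.t.  A^T y >= c,  y >= 0.

So the dual LP is:
  minimize  6y1 + 5y2 + 14y3 + 9y4
  subject to:
    y1 + 2y3 + 4y4 >= 1
    y2 + 2y3 + y4 >= 2
    y1, y2, y3, y4 >= 0

Solving the primal: x* = (1, 5).
  primal value c^T x* = 11.
Solving the dual: y* = (0, 1.75, 0, 0.25).
  dual value b^T y* = 11.
Strong duality: c^T x* = b^T y*. Confirmed.

11


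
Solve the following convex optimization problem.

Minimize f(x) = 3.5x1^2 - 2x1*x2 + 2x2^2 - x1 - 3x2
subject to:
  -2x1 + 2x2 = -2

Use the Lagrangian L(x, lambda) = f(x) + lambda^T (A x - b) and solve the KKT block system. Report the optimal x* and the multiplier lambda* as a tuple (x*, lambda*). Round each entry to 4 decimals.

Form the Lagrangian:
  L(x, lambda) = (1/2) x^T Q x + c^T x + lambda^T (A x - b)
Stationarity (grad_x L = 0): Q x + c + A^T lambda = 0.
Primal feasibility: A x = b.

This gives the KKT block system:
  [ Q   A^T ] [ x     ]   [-c ]
  [ A    0  ] [ lambda ] = [ b ]

Solving the linear system:
  x*      = (0.8571, -0.1429)
  lambda* = (2.6429)
  f(x*)   = 2.4286

x* = (0.8571, -0.1429), lambda* = (2.6429)


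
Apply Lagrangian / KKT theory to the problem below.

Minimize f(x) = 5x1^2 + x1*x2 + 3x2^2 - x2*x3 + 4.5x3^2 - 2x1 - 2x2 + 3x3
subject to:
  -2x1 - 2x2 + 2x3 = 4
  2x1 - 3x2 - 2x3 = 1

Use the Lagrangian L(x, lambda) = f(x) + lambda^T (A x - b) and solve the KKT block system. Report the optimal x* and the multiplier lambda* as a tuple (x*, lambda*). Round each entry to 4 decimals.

Form the Lagrangian:
  L(x, lambda) = (1/2) x^T Q x + c^T x + lambda^T (A x - b)
Stationarity (grad_x L = 0): Q x + c + A^T lambda = 0.
Primal feasibility: A x = b.

This gives the KKT block system:
  [ Q   A^T ] [ x     ]   [-c ]
  [ A    0  ] [ lambda ] = [ b ]

Solving the linear system:
  x*      = (-0.5263, -1, 0.4737)
  lambda* = (-4.2789, -0.1474)
  f(x*)   = 10.8684

x* = (-0.5263, -1, 0.4737), lambda* = (-4.2789, -0.1474)


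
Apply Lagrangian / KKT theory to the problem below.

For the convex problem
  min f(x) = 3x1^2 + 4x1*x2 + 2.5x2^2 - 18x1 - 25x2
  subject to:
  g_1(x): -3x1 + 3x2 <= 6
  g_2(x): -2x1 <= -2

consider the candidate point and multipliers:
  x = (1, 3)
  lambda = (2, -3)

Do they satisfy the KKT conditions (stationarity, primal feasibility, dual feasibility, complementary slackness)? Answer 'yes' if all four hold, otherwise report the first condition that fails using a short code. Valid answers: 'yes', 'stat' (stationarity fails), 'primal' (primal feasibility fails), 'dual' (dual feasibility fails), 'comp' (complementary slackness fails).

Gradient of f: grad f(x) = Q x + c = (0, -6)
Constraint values g_i(x) = a_i^T x - b_i:
  g_1((1, 3)) = 0
  g_2((1, 3)) = 0
Stationarity residual: grad f(x) + sum_i lambda_i a_i = (0, 0)
  -> stationarity OK
Primal feasibility (all g_i <= 0): OK
Dual feasibility (all lambda_i >= 0): FAILS
Complementary slackness (lambda_i * g_i(x) = 0 for all i): OK

Verdict: the first failing condition is dual_feasibility -> dual.

dual


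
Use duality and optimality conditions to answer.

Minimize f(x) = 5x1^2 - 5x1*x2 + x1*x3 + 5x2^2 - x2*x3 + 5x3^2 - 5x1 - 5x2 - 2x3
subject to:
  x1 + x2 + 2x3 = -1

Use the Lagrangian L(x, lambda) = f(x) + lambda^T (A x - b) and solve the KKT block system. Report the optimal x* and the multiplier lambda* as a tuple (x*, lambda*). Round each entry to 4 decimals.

Form the Lagrangian:
  L(x, lambda) = (1/2) x^T Q x + c^T x + lambda^T (A x - b)
Stationarity (grad_x L = 0): Q x + c + A^T lambda = 0.
Primal feasibility: A x = b.

This gives the KKT block system:
  [ Q   A^T ] [ x     ]   [-c ]
  [ A    0  ] [ lambda ] = [ b ]

Solving the linear system:
  x*      = (0.198, 0.1107, -0.6544)
  lambda* = (4.2282)
  f(x*)   = 1.9966

x* = (0.198, 0.1107, -0.6544), lambda* = (4.2282)


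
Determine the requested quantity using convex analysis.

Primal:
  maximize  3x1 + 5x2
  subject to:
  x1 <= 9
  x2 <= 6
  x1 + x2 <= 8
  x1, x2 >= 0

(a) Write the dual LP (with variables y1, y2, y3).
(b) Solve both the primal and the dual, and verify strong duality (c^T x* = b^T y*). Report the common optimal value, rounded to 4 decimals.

The standard primal-dual pair for 'max c^T x s.t. A x <= b, x >= 0' is:
  Dual:  min b^T y  s.t.  A^T y >= c,  y >= 0.

So the dual LP is:
  minimize  9y1 + 6y2 + 8y3
  subject to:
    y1 + y3 >= 3
    y2 + y3 >= 5
    y1, y2, y3 >= 0

Solving the primal: x* = (2, 6).
  primal value c^T x* = 36.
Solving the dual: y* = (0, 2, 3).
  dual value b^T y* = 36.
Strong duality: c^T x* = b^T y*. Confirmed.

36


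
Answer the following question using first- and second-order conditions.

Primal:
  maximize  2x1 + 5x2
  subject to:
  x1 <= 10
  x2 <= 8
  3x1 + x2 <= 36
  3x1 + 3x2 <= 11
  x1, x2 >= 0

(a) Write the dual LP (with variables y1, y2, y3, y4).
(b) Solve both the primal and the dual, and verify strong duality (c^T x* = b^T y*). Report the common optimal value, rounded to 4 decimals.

The standard primal-dual pair for 'max c^T x s.t. A x <= b, x >= 0' is:
  Dual:  min b^T y  s.t.  A^T y >= c,  y >= 0.

So the dual LP is:
  minimize  10y1 + 8y2 + 36y3 + 11y4
  subject to:
    y1 + 3y3 + 3y4 >= 2
    y2 + y3 + 3y4 >= 5
    y1, y2, y3, y4 >= 0

Solving the primal: x* = (0, 3.6667).
  primal value c^T x* = 18.3333.
Solving the dual: y* = (0, 0, 0, 1.6667).
  dual value b^T y* = 18.3333.
Strong duality: c^T x* = b^T y*. Confirmed.

18.3333


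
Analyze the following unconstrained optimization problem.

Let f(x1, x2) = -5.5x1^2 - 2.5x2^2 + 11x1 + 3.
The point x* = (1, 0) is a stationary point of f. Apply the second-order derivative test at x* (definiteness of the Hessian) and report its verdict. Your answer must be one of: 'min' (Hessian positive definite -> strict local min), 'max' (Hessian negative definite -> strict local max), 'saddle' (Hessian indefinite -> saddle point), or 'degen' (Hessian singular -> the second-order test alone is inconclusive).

Compute the Hessian H = grad^2 f:
  H = [[-11, 0], [0, -5]]
Verify stationarity: grad f(x*) = H x* + g = (0, 0).
Eigenvalues of H: -11, -5.
Both eigenvalues < 0, so H is negative definite -> x* is a strict local max.

max


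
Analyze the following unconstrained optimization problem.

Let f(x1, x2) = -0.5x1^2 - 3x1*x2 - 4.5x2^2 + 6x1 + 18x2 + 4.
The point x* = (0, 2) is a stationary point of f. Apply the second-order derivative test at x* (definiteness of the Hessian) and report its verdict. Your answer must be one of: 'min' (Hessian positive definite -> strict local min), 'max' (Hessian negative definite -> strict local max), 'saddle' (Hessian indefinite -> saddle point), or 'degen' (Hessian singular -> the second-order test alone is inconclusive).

Compute the Hessian H = grad^2 f:
  H = [[-1, -3], [-3, -9]]
Verify stationarity: grad f(x*) = H x* + g = (0, 0).
Eigenvalues of H: -10, 0.
H has a zero eigenvalue (singular; negative semidefinite but not definite), so H is neither positive definite, negative definite, nor indefinite. The second-order test alone is inconclusive -> degen.
(Indeed, f is constant along the null direction of H through x*, so x* is not a strict local extremum.)

degen


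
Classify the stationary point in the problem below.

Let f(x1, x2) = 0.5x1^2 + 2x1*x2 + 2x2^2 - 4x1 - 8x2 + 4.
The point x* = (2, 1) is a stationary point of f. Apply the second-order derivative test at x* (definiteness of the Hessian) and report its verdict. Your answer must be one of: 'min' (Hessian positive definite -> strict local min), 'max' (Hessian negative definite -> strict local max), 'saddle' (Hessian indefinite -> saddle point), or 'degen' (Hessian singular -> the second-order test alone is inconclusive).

Compute the Hessian H = grad^2 f:
  H = [[1, 2], [2, 4]]
Verify stationarity: grad f(x*) = H x* + g = (0, 0).
Eigenvalues of H: 0, 5.
H has a zero eigenvalue (singular; positive semidefinite but not definite), so H is neither positive definite, negative definite, nor indefinite. The second-order test alone is inconclusive -> degen.
(Indeed, f is constant along the null direction of H through x*, so x* is not a strict local extremum.)

degen
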